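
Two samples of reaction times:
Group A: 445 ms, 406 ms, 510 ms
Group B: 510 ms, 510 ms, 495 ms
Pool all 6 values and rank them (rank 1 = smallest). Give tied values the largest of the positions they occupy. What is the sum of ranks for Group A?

Sorted (ascending): 406, 445, 495, 510, 510, 510
The 3 values of 510 occupy positions 4–6 → each gets rank 6.
Group A values → pooled ranks: 445→2, 406→1, 510→6
Rank sum = 2 + 1 + 6 = 9

9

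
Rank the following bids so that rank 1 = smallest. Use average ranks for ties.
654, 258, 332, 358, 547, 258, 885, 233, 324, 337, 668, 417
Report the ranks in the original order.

Sorted (ascending): 233, 258, 258, 324, 332, 337, 358, 417, 547, 654, 668, 885
The 2 values of 258 occupy positions 2–3 → average rank (2+3)/2 = 2.5.

10, 2.5, 5, 7, 9, 2.5, 12, 1, 4, 6, 11, 8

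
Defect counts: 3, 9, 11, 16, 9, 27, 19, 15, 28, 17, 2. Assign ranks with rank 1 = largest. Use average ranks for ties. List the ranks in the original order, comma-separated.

Sorted (descending): 28, 27, 19, 17, 16, 15, 11, 9, 9, 3, 2
The 2 values of 9 occupy positions 8–9 → average rank (8+9)/2 = 8.5.

10, 8.5, 7, 5, 8.5, 2, 3, 6, 1, 4, 11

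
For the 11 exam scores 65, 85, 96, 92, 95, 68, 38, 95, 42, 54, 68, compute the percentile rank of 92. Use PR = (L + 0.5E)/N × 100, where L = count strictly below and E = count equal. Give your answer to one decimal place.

N = 11.
Strictly below 92: 7. Equal to 92: 1.
PR = (7 + 0.5·1)/11 × 100 = 68.2

68.2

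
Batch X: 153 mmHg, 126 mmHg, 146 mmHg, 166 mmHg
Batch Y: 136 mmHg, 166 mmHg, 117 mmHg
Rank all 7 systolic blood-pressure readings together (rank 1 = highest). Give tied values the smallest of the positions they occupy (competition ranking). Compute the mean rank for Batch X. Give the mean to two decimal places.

Sorted (descending): 166, 166, 153, 146, 136, 126, 117
The 2 values of 166 occupy positions 1–2 → each gets rank 1.
Batch X values → pooled ranks: 153→3, 126→6, 146→4, 166→1
Mean rank = (3 + 6 + 4 + 1) / 4 = 3.50

3.50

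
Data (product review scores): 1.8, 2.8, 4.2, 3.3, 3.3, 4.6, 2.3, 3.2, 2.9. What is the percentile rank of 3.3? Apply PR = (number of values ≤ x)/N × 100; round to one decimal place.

77.8

N = 9.
Strictly below 3.3: 5. Equal to 3.3: 2.
PR = 7/9 × 100 = 77.8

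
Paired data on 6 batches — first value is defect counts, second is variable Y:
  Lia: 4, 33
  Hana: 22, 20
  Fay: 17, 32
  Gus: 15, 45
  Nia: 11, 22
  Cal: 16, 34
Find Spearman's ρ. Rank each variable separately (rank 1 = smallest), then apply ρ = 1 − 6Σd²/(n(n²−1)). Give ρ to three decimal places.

Ranks of variable 1: 1, 6, 5, 3, 2, 4
Ranks of variable 2: 4, 1, 3, 6, 2, 5
d = r₁ − r₂: -3, 5, 2, -3, 0, -1
d²: 9, 25, 4, 9, 0, 1; Σd² = 48
ρ = 1 − 6·48/(6·35) = 1 − 288/210 = -0.371

-0.371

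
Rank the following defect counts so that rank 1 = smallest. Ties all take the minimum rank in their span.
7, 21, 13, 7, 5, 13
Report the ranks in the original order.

2, 6, 4, 2, 1, 4

Sorted (ascending): 5, 7, 7, 13, 13, 21
The 2 values of 7 occupy positions 2–3 → each gets rank 2.
The 2 values of 13 occupy positions 4–5 → each gets rank 4.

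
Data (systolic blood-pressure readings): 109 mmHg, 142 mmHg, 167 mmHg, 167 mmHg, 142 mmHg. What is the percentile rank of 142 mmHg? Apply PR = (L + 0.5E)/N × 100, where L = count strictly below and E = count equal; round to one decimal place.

N = 5.
Strictly below 142: 1. Equal to 142: 2.
PR = (1 + 0.5·2)/5 × 100 = 40.0

40.0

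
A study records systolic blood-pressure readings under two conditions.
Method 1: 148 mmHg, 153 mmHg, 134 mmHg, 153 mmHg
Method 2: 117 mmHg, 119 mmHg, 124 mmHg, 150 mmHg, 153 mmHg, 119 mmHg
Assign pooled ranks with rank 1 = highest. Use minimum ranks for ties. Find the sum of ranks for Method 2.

38

Sorted (descending): 153, 153, 153, 150, 148, 134, 124, 119, 119, 117
The 3 values of 153 occupy positions 1–3 → each gets rank 1.
The 2 values of 119 occupy positions 8–9 → each gets rank 8.
Method 2 values → pooled ranks: 117→10, 119→8, 124→7, 150→4, 153→1, 119→8
Rank sum = 10 + 8 + 7 + 4 + 1 + 8 = 38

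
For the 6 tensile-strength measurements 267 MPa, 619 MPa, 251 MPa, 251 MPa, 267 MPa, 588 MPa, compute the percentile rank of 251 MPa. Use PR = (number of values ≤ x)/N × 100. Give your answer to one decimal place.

N = 6.
Strictly below 251: 0. Equal to 251: 2.
PR = 2/6 × 100 = 33.3

33.3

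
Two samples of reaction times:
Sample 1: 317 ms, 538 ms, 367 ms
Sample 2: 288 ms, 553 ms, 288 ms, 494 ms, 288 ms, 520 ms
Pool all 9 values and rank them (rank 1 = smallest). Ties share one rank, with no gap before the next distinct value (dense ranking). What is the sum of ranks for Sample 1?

Sorted (ascending): 288, 288, 288, 317, 367, 494, 520, 538, 553
The 3 values of 288 share dense rank 1.
Remaining distinct values take the next consecutive integers.
Sample 1 values → pooled ranks: 317→2, 538→6, 367→3
Rank sum = 2 + 6 + 3 = 11

11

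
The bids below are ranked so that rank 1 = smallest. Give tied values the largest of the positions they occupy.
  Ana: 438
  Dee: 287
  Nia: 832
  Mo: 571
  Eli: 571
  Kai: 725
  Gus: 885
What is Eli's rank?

Sorted (ascending): 287, 438, 571, 571, 725, 832, 885
The 2 values of 571 occupy positions 3–4 → each gets rank 4.
Eli has value 571 → rank 4.

4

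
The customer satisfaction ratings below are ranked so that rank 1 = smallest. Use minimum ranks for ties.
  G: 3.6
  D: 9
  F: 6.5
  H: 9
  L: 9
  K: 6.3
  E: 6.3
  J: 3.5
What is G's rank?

Sorted (ascending): 3.5, 3.6, 6.3, 6.3, 6.5, 9, 9, 9
The 2 values of 6.3 occupy positions 3–4 → each gets rank 3.
The 3 values of 9 occupy positions 6–8 → each gets rank 6.
G has value 3.6 → rank 2.

2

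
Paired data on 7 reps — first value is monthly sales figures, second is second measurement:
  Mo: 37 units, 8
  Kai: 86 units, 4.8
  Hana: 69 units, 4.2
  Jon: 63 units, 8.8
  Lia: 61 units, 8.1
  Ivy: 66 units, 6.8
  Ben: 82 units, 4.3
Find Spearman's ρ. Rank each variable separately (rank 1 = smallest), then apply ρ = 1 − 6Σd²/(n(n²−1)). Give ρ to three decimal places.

-0.714

Ranks of variable 1: 1, 7, 5, 3, 2, 4, 6
Ranks of variable 2: 5, 3, 1, 7, 6, 4, 2
d = r₁ − r₂: -4, 4, 4, -4, -4, 0, 4
d²: 16, 16, 16, 16, 16, 0, 16; Σd² = 96
ρ = 1 − 6·96/(7·48) = 1 − 576/336 = -0.714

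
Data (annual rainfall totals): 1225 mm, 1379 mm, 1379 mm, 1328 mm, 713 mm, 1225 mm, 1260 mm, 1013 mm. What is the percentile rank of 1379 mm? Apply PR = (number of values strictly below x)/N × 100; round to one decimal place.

75.0

N = 8.
Strictly below 1379: 6. Equal to 1379: 2.
PR = 6/8 × 100 = 75.0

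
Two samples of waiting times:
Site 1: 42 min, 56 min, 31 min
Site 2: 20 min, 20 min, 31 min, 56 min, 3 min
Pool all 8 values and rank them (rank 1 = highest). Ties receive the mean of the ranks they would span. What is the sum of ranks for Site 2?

27

Sorted (descending): 56, 56, 42, 31, 31, 20, 20, 3
The 2 values of 56 occupy positions 1–2 → average rank (1+2)/2 = 1.5.
The 2 values of 31 occupy positions 4–5 → average rank (4+5)/2 = 4.5.
The 2 values of 20 occupy positions 6–7 → average rank (6+7)/2 = 6.5.
Site 2 values → pooled ranks: 20→6.5, 20→6.5, 31→4.5, 56→1.5, 3→8
Rank sum = 6.5 + 6.5 + 4.5 + 1.5 + 8 = 27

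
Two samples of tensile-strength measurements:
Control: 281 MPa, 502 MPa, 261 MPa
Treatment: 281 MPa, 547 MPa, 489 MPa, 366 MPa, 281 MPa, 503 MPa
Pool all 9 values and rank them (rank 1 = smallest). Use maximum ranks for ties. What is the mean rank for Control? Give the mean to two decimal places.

4.00

Sorted (ascending): 261, 281, 281, 281, 366, 489, 502, 503, 547
The 3 values of 281 occupy positions 2–4 → each gets rank 4.
Control values → pooled ranks: 281→4, 502→7, 261→1
Mean rank = (4 + 7 + 1) / 3 = 4.00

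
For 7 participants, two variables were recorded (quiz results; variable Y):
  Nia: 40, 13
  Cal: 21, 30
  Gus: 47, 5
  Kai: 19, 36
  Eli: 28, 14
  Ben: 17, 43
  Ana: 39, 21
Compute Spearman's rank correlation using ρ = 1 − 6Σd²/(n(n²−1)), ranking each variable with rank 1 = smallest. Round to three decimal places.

-0.964

Ranks of variable 1: 6, 3, 7, 2, 4, 1, 5
Ranks of variable 2: 2, 5, 1, 6, 3, 7, 4
d = r₁ − r₂: 4, -2, 6, -4, 1, -6, 1
d²: 16, 4, 36, 16, 1, 36, 1; Σd² = 110
ρ = 1 − 6·110/(7·48) = 1 − 660/336 = -0.964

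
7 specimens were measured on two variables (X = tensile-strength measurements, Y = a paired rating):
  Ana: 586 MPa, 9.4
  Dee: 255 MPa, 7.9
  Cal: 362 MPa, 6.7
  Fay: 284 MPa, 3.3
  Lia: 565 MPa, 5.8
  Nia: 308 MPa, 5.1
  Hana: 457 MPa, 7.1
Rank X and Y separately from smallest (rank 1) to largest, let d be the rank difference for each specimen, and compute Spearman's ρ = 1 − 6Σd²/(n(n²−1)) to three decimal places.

Ranks of variable 1: 7, 1, 4, 2, 6, 3, 5
Ranks of variable 2: 7, 6, 4, 1, 3, 2, 5
d = r₁ − r₂: 0, -5, 0, 1, 3, 1, 0
d²: 0, 25, 0, 1, 9, 1, 0; Σd² = 36
ρ = 1 − 6·36/(7·48) = 1 − 216/336 = 0.357

0.357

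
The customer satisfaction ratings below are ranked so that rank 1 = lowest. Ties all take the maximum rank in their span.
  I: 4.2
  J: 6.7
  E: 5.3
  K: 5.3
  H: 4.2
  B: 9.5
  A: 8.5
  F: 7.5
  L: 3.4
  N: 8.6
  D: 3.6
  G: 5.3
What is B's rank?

12

Sorted (ascending): 3.4, 3.6, 4.2, 4.2, 5.3, 5.3, 5.3, 6.7, 7.5, 8.5, 8.6, 9.5
The 2 values of 4.2 occupy positions 3–4 → each gets rank 4.
The 3 values of 5.3 occupy positions 5–7 → each gets rank 7.
B has value 9.5 → rank 12.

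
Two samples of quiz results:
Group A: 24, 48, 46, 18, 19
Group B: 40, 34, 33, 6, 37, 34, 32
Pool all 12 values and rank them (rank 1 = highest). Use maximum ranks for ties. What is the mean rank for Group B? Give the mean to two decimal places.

6.57

Sorted (descending): 48, 46, 40, 37, 34, 34, 33, 32, 24, 19, 18, 6
The 2 values of 34 occupy positions 5–6 → each gets rank 6.
Group B values → pooled ranks: 40→3, 34→6, 33→7, 6→12, 37→4, 34→6, 32→8
Mean rank = (3 + 6 + 7 + 12 + 4 + 6 + 8) / 7 = 6.57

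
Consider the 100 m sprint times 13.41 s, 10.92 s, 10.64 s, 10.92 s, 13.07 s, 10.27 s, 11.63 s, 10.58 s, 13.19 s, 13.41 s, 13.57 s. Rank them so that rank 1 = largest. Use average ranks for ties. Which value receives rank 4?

Sorted (descending): 13.57, 13.41, 13.41, 13.19, 13.07, 11.63, 10.92, 10.92, 10.64, 10.58, 10.27
The 2 values of 13.41 occupy positions 2–3 → average rank (2+3)/2 = 2.5.
The 2 values of 10.92 occupy positions 7–8 → average rank (7+8)/2 = 7.5.
Rank 4 → value 13.19.

13.19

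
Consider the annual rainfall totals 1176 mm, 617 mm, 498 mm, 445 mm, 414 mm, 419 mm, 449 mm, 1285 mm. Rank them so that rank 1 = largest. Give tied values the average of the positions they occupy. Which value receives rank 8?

Sorted (descending): 1285, 1176, 617, 498, 449, 445, 419, 414
No ties — each value takes its position as its rank.
Rank 8 → value 414.

414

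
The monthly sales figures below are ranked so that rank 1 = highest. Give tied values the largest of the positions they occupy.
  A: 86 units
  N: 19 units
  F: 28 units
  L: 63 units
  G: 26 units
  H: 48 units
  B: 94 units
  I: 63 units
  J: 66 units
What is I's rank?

Sorted (descending): 94, 86, 66, 63, 63, 48, 28, 26, 19
The 2 values of 63 occupy positions 4–5 → each gets rank 5.
I has value 63 units → rank 5.

5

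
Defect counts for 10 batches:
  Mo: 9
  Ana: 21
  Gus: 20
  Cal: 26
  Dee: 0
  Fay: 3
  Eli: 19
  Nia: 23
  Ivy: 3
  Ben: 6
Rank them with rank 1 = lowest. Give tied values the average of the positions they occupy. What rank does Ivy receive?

Sorted (ascending): 0, 3, 3, 6, 9, 19, 20, 21, 23, 26
The 2 values of 3 occupy positions 2–3 → average rank (2+3)/2 = 2.5.
Ivy has value 3 → rank 2.5.

2.5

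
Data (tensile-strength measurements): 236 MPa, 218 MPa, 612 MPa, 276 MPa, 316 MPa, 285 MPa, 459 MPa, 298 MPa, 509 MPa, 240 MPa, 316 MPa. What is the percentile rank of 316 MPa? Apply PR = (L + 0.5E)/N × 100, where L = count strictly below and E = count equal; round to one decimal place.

63.6

N = 11.
Strictly below 316: 6. Equal to 316: 2.
PR = (6 + 0.5·2)/11 × 100 = 63.6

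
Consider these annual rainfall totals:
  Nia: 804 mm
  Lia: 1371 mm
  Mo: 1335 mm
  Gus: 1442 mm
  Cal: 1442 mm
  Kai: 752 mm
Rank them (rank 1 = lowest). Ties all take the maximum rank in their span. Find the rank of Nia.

Sorted (ascending): 752, 804, 1335, 1371, 1442, 1442
The 2 values of 1442 occupy positions 5–6 → each gets rank 6.
Nia has value 804 mm → rank 2.

2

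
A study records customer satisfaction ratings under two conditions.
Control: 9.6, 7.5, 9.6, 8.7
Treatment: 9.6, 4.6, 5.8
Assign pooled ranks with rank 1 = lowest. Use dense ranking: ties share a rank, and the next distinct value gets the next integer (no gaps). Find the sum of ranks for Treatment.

Sorted (ascending): 4.6, 5.8, 7.5, 8.7, 9.6, 9.6, 9.6
The 3 values of 9.6 share dense rank 5.
Remaining distinct values take the next consecutive integers.
Treatment values → pooled ranks: 9.6→5, 4.6→1, 5.8→2
Rank sum = 5 + 1 + 2 = 8

8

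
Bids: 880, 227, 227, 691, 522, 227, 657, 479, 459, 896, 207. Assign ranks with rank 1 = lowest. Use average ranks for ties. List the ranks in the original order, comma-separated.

10, 3, 3, 9, 7, 3, 8, 6, 5, 11, 1

Sorted (ascending): 207, 227, 227, 227, 459, 479, 522, 657, 691, 880, 896
The 3 values of 227 occupy positions 2–4 → average rank 3.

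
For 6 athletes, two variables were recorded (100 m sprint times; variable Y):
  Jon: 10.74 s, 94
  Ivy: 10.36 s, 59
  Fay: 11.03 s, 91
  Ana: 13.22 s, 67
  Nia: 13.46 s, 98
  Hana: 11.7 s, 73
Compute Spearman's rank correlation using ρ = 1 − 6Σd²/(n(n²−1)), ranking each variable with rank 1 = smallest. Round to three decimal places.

0.429

Ranks of variable 1: 2, 1, 3, 5, 6, 4
Ranks of variable 2: 5, 1, 4, 2, 6, 3
d = r₁ − r₂: -3, 0, -1, 3, 0, 1
d²: 9, 0, 1, 9, 0, 1; Σd² = 20
ρ = 1 − 6·20/(6·35) = 1 − 120/210 = 0.429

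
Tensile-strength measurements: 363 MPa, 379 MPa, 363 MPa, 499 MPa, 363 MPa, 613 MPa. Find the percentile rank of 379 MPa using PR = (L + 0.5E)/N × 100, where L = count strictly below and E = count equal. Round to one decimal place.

N = 6.
Strictly below 379: 3. Equal to 379: 1.
PR = (3 + 0.5·1)/6 × 100 = 58.3

58.3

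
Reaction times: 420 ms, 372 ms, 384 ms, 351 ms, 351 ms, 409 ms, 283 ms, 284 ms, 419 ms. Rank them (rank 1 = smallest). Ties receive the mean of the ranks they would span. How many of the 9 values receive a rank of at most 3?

2

Sorted (ascending): 283, 284, 351, 351, 372, 384, 409, 419, 420
The 2 values of 351 occupy positions 3–4 → average rank (3+4)/2 = 3.5.
Ranks ≤ 3: {1, 2} → 2 values.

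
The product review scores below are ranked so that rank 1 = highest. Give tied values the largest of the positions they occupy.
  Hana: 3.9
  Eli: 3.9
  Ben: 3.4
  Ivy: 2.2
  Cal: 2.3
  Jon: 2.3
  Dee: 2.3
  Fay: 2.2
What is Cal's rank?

6

Sorted (descending): 3.9, 3.9, 3.4, 2.3, 2.3, 2.3, 2.2, 2.2
The 2 values of 3.9 occupy positions 1–2 → each gets rank 2.
The 3 values of 2.3 occupy positions 4–6 → each gets rank 6.
The 2 values of 2.2 occupy positions 7–8 → each gets rank 8.
Cal has value 2.3 → rank 6.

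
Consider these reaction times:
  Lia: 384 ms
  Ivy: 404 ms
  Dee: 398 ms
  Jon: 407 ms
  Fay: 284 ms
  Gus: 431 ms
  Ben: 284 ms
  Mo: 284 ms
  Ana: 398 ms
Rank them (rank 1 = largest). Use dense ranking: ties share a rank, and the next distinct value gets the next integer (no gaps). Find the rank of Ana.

4

Sorted (descending): 431, 407, 404, 398, 398, 384, 284, 284, 284
The 2 values of 398 share dense rank 4.
The 3 values of 284 share dense rank 6.
Remaining distinct values take the next consecutive integers.
Ana has value 398 ms → rank 4.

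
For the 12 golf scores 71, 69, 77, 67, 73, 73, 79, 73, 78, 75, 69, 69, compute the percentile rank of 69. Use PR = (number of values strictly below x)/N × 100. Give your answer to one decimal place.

8.3

N = 12.
Strictly below 69: 1. Equal to 69: 3.
PR = 1/12 × 100 = 8.3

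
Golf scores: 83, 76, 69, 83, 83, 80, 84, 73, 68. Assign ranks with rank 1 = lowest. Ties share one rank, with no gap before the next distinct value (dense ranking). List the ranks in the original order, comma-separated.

6, 4, 2, 6, 6, 5, 7, 3, 1

Sorted (ascending): 68, 69, 73, 76, 80, 83, 83, 83, 84
The 3 values of 83 share dense rank 6.
Remaining distinct values take the next consecutive integers.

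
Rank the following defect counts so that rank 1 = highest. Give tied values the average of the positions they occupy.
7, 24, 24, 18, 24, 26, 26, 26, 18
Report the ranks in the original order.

Sorted (descending): 26, 26, 26, 24, 24, 24, 18, 18, 7
The 3 values of 26 occupy positions 1–3 → average rank 2.
The 3 values of 24 occupy positions 4–6 → average rank 5.
The 2 values of 18 occupy positions 7–8 → average rank (7+8)/2 = 7.5.

9, 5, 5, 7.5, 5, 2, 2, 2, 7.5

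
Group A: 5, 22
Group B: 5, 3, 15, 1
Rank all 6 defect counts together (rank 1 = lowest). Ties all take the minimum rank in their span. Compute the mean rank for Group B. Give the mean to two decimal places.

Sorted (ascending): 1, 3, 5, 5, 15, 22
The 2 values of 5 occupy positions 3–4 → each gets rank 3.
Group B values → pooled ranks: 5→3, 3→2, 15→5, 1→1
Mean rank = (3 + 2 + 5 + 1) / 4 = 2.75

2.75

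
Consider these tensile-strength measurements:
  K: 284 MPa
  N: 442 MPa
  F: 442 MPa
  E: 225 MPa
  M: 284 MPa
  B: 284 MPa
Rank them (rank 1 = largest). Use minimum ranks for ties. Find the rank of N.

Sorted (descending): 442, 442, 284, 284, 284, 225
The 2 values of 442 occupy positions 1–2 → each gets rank 1.
The 3 values of 284 occupy positions 3–5 → each gets rank 3.
N has value 442 MPa → rank 1.

1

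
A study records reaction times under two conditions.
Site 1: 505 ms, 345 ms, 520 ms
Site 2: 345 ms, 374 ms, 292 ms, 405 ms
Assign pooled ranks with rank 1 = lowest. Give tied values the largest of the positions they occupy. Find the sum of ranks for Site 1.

16

Sorted (ascending): 292, 345, 345, 374, 405, 505, 520
The 2 values of 345 occupy positions 2–3 → each gets rank 3.
Site 1 values → pooled ranks: 505→6, 345→3, 520→7
Rank sum = 6 + 3 + 7 = 16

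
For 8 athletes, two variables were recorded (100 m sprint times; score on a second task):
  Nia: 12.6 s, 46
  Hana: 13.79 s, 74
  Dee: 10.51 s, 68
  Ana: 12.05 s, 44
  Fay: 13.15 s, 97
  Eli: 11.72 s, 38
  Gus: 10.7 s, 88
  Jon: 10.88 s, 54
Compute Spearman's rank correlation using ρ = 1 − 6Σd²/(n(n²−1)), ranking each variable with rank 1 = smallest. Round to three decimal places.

Ranks of variable 1: 6, 8, 1, 5, 7, 4, 2, 3
Ranks of variable 2: 3, 6, 5, 2, 8, 1, 7, 4
d = r₁ − r₂: 3, 2, -4, 3, -1, 3, -5, -1
d²: 9, 4, 16, 9, 1, 9, 25, 1; Σd² = 74
ρ = 1 − 6·74/(8·63) = 1 − 444/504 = 0.119

0.119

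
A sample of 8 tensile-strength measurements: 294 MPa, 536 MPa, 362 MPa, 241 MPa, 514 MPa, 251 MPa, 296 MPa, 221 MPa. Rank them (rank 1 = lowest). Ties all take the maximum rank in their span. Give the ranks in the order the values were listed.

4, 8, 6, 2, 7, 3, 5, 1

Sorted (ascending): 221, 241, 251, 294, 296, 362, 514, 536
No ties — each value takes its position as its rank.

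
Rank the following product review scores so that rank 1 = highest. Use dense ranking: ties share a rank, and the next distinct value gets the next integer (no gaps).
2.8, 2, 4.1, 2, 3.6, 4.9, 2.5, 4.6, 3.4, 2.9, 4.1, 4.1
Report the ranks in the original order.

7, 9, 3, 9, 4, 1, 8, 2, 5, 6, 3, 3

Sorted (descending): 4.9, 4.6, 4.1, 4.1, 4.1, 3.6, 3.4, 2.9, 2.8, 2.5, 2, 2
The 3 values of 4.1 share dense rank 3.
The 2 values of 2 share dense rank 9.
Remaining distinct values take the next consecutive integers.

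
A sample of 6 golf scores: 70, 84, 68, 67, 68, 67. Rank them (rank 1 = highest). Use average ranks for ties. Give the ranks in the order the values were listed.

Sorted (descending): 84, 70, 68, 68, 67, 67
The 2 values of 68 occupy positions 3–4 → average rank (3+4)/2 = 3.5.
The 2 values of 67 occupy positions 5–6 → average rank (5+6)/2 = 5.5.

2, 1, 3.5, 5.5, 3.5, 5.5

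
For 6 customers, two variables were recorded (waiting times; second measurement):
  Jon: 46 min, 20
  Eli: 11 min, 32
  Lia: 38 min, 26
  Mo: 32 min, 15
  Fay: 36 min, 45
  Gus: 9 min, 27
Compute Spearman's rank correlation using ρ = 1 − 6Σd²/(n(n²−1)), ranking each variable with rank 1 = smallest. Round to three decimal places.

Ranks of variable 1: 6, 2, 5, 3, 4, 1
Ranks of variable 2: 2, 5, 3, 1, 6, 4
d = r₁ − r₂: 4, -3, 2, 2, -2, -3
d²: 16, 9, 4, 4, 4, 9; Σd² = 46
ρ = 1 − 6·46/(6·35) = 1 − 276/210 = -0.314

-0.314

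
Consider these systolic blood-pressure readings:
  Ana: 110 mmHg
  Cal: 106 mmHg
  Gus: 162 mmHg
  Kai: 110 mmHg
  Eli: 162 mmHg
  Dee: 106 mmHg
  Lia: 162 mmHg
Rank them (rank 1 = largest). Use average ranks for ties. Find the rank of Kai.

4.5

Sorted (descending): 162, 162, 162, 110, 110, 106, 106
The 3 values of 162 occupy positions 1–3 → average rank 2.
The 2 values of 110 occupy positions 4–5 → average rank (4+5)/2 = 4.5.
The 2 values of 106 occupy positions 6–7 → average rank (6+7)/2 = 6.5.
Kai has value 110 mmHg → rank 4.5.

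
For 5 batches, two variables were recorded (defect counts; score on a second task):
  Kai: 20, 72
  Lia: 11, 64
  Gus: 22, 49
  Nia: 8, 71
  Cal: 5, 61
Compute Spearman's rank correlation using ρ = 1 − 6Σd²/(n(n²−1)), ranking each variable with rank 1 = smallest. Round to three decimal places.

-0.100

Ranks of variable 1: 4, 3, 5, 2, 1
Ranks of variable 2: 5, 3, 1, 4, 2
d = r₁ − r₂: -1, 0, 4, -2, -1
d²: 1, 0, 16, 4, 1; Σd² = 22
ρ = 1 − 6·22/(5·24) = 1 − 132/120 = -0.100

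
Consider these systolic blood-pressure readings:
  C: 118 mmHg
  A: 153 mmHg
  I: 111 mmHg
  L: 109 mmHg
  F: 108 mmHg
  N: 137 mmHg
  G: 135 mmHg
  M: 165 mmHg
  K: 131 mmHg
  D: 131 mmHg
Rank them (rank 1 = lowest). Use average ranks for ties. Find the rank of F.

1

Sorted (ascending): 108, 109, 111, 118, 131, 131, 135, 137, 153, 165
The 2 values of 131 occupy positions 5–6 → average rank (5+6)/2 = 5.5.
F has value 108 mmHg → rank 1.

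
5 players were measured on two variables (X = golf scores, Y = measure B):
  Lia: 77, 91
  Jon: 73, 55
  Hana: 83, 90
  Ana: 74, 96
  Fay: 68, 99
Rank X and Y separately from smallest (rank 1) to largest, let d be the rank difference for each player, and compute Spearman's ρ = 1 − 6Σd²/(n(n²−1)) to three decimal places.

Ranks of variable 1: 4, 2, 5, 3, 1
Ranks of variable 2: 3, 1, 2, 4, 5
d = r₁ − r₂: 1, 1, 3, -1, -4
d²: 1, 1, 9, 1, 16; Σd² = 28
ρ = 1 − 6·28/(5·24) = 1 − 168/120 = -0.400

-0.400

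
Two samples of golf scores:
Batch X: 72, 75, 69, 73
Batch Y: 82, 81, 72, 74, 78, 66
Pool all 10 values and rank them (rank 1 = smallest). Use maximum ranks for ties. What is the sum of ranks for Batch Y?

38

Sorted (ascending): 66, 69, 72, 72, 73, 74, 75, 78, 81, 82
The 2 values of 72 occupy positions 3–4 → each gets rank 4.
Batch Y values → pooled ranks: 82→10, 81→9, 72→4, 74→6, 78→8, 66→1
Rank sum = 10 + 9 + 4 + 6 + 8 + 1 = 38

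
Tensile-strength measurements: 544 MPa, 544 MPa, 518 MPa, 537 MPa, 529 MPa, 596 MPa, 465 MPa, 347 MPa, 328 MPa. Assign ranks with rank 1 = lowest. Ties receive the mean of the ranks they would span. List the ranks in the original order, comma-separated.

7.5, 7.5, 4, 6, 5, 9, 3, 2, 1

Sorted (ascending): 328, 347, 465, 518, 529, 537, 544, 544, 596
The 2 values of 544 occupy positions 7–8 → average rank (7+8)/2 = 7.5.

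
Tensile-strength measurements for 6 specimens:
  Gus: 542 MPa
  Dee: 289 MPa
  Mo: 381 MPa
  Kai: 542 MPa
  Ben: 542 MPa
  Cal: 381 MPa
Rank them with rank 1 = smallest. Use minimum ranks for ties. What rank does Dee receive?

Sorted (ascending): 289, 381, 381, 542, 542, 542
The 2 values of 381 occupy positions 2–3 → each gets rank 2.
The 3 values of 542 occupy positions 4–6 → each gets rank 4.
Dee has value 289 MPa → rank 1.

1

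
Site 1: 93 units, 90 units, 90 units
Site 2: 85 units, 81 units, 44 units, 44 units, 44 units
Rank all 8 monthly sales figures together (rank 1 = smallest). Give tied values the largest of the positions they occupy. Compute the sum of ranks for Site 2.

18

Sorted (ascending): 44, 44, 44, 81, 85, 90, 90, 93
The 3 values of 44 occupy positions 1–3 → each gets rank 3.
The 2 values of 90 occupy positions 6–7 → each gets rank 7.
Site 2 values → pooled ranks: 85→5, 81→4, 44→3, 44→3, 44→3
Rank sum = 5 + 4 + 3 + 3 + 3 = 18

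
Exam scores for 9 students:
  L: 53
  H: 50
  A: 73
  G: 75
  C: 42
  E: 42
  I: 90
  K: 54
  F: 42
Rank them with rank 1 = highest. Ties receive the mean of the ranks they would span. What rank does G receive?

Sorted (descending): 90, 75, 73, 54, 53, 50, 42, 42, 42
The 3 values of 42 occupy positions 7–9 → average rank 8.
G has value 75 → rank 2.

2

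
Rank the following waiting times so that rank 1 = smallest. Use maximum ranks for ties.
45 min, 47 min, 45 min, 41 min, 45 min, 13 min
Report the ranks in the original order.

Sorted (ascending): 13, 41, 45, 45, 45, 47
The 3 values of 45 occupy positions 3–5 → each gets rank 5.

5, 6, 5, 2, 5, 1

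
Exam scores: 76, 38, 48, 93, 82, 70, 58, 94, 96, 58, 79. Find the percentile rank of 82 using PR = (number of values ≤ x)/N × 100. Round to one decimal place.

N = 11.
Strictly below 82: 7. Equal to 82: 1.
PR = 8/11 × 100 = 72.7

72.7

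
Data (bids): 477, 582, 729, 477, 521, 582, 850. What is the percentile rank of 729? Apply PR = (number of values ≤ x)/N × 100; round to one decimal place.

N = 7.
Strictly below 729: 5. Equal to 729: 1.
PR = 6/7 × 100 = 85.7

85.7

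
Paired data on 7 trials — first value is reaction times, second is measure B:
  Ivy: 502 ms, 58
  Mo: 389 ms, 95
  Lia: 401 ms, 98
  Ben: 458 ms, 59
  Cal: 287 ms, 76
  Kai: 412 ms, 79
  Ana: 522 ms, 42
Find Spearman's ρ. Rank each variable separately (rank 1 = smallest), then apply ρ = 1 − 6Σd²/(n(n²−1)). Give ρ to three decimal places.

Ranks of variable 1: 6, 2, 3, 5, 1, 4, 7
Ranks of variable 2: 2, 6, 7, 3, 4, 5, 1
d = r₁ − r₂: 4, -4, -4, 2, -3, -1, 6
d²: 16, 16, 16, 4, 9, 1, 36; Σd² = 98
ρ = 1 − 6·98/(7·48) = 1 − 588/336 = -0.750

-0.750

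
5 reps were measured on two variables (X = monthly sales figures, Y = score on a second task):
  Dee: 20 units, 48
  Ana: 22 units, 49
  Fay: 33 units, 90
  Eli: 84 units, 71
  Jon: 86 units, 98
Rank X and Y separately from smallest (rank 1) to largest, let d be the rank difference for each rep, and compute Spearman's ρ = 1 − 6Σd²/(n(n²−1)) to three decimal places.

0.900

Ranks of variable 1: 1, 2, 3, 4, 5
Ranks of variable 2: 1, 2, 4, 3, 5
d = r₁ − r₂: 0, 0, -1, 1, 0
d²: 0, 0, 1, 1, 0; Σd² = 2
ρ = 1 − 6·2/(5·24) = 1 − 12/120 = 0.900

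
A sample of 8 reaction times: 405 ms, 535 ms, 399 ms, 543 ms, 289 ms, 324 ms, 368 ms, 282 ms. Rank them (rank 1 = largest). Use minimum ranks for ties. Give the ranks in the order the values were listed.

Sorted (descending): 543, 535, 405, 399, 368, 324, 289, 282
No ties — each value takes its position as its rank.

3, 2, 4, 1, 7, 6, 5, 8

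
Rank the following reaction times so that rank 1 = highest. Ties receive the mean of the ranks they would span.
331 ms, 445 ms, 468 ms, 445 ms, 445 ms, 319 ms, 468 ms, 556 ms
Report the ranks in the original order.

Sorted (descending): 556, 468, 468, 445, 445, 445, 331, 319
The 2 values of 468 occupy positions 2–3 → average rank (2+3)/2 = 2.5.
The 3 values of 445 occupy positions 4–6 → average rank 5.

7, 5, 2.5, 5, 5, 8, 2.5, 1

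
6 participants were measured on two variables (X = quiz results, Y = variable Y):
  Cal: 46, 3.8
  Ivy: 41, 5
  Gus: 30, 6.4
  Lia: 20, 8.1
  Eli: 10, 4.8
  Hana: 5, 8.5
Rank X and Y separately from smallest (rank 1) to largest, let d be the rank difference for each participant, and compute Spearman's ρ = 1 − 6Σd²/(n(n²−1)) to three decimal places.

-0.657

Ranks of variable 1: 6, 5, 4, 3, 2, 1
Ranks of variable 2: 1, 3, 4, 5, 2, 6
d = r₁ − r₂: 5, 2, 0, -2, 0, -5
d²: 25, 4, 0, 4, 0, 25; Σd² = 58
ρ = 1 − 6·58/(6·35) = 1 − 348/210 = -0.657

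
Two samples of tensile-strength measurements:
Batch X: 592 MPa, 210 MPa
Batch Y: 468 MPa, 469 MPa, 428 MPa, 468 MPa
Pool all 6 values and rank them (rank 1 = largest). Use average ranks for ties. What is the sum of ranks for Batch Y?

Sorted (descending): 592, 469, 468, 468, 428, 210
The 2 values of 468 occupy positions 3–4 → average rank (3+4)/2 = 3.5.
Batch Y values → pooled ranks: 468→3.5, 469→2, 428→5, 468→3.5
Rank sum = 3.5 + 2 + 5 + 3.5 = 14

14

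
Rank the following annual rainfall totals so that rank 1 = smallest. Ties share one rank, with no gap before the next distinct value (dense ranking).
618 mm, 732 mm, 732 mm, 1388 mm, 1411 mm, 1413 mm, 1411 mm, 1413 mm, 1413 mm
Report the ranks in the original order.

Sorted (ascending): 618, 732, 732, 1388, 1411, 1411, 1413, 1413, 1413
The 2 values of 732 share dense rank 2.
The 2 values of 1411 share dense rank 4.
The 3 values of 1413 share dense rank 5.
Remaining distinct values take the next consecutive integers.

1, 2, 2, 3, 4, 5, 4, 5, 5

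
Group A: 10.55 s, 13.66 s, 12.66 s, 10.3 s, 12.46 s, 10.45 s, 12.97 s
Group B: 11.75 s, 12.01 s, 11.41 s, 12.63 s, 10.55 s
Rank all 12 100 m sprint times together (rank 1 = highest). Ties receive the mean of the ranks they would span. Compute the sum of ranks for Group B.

Sorted (descending): 13.66, 12.97, 12.66, 12.63, 12.46, 12.01, 11.75, 11.41, 10.55, 10.55, 10.45, 10.3
The 2 values of 10.55 occupy positions 9–10 → average rank (9+10)/2 = 9.5.
Group B values → pooled ranks: 11.75→7, 12.01→6, 11.41→8, 12.63→4, 10.55→9.5
Rank sum = 7 + 6 + 8 + 4 + 9.5 = 34.5

34.5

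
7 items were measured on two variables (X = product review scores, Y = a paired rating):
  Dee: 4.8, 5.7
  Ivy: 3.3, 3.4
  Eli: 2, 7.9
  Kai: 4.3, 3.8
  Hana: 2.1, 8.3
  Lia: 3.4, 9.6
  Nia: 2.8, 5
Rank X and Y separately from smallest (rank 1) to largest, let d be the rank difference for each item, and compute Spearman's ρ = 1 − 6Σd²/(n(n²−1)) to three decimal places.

Ranks of variable 1: 7, 4, 1, 6, 2, 5, 3
Ranks of variable 2: 4, 1, 5, 2, 6, 7, 3
d = r₁ − r₂: 3, 3, -4, 4, -4, -2, 0
d²: 9, 9, 16, 16, 16, 4, 0; Σd² = 70
ρ = 1 − 6·70/(7·48) = 1 − 420/336 = -0.250

-0.250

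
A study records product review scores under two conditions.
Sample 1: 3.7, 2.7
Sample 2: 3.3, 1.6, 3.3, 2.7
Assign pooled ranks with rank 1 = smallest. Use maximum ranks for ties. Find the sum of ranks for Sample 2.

14

Sorted (ascending): 1.6, 2.7, 2.7, 3.3, 3.3, 3.7
The 2 values of 2.7 occupy positions 2–3 → each gets rank 3.
The 2 values of 3.3 occupy positions 4–5 → each gets rank 5.
Sample 2 values → pooled ranks: 3.3→5, 1.6→1, 3.3→5, 2.7→3
Rank sum = 5 + 1 + 5 + 3 = 14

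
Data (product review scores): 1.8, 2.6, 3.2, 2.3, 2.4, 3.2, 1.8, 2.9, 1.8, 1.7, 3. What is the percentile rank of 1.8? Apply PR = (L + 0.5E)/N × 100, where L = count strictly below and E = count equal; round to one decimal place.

22.7

N = 11.
Strictly below 1.8: 1. Equal to 1.8: 3.
PR = (1 + 0.5·3)/11 × 100 = 22.7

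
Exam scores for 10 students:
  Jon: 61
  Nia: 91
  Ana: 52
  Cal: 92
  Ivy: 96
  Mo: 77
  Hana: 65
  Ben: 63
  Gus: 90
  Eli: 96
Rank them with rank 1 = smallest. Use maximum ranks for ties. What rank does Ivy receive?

10

Sorted (ascending): 52, 61, 63, 65, 77, 90, 91, 92, 96, 96
The 2 values of 96 occupy positions 9–10 → each gets rank 10.
Ivy has value 96 → rank 10.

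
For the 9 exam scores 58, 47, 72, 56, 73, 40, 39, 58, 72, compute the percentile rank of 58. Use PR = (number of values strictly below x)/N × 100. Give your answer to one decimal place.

N = 9.
Strictly below 58: 4. Equal to 58: 2.
PR = 4/9 × 100 = 44.4

44.4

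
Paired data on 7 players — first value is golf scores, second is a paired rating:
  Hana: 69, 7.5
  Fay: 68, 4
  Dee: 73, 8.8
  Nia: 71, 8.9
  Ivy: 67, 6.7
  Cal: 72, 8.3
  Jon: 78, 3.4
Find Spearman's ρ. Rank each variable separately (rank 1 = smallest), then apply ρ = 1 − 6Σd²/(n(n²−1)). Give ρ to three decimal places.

Ranks of variable 1: 3, 2, 6, 4, 1, 5, 7
Ranks of variable 2: 4, 2, 6, 7, 3, 5, 1
d = r₁ − r₂: -1, 0, 0, -3, -2, 0, 6
d²: 1, 0, 0, 9, 4, 0, 36; Σd² = 50
ρ = 1 − 6·50/(7·48) = 1 − 300/336 = 0.107

0.107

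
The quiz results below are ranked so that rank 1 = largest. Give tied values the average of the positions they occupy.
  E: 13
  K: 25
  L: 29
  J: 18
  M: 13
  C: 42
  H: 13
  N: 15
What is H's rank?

7

Sorted (descending): 42, 29, 25, 18, 15, 13, 13, 13
The 3 values of 13 occupy positions 6–8 → average rank 7.
H has value 13 → rank 7.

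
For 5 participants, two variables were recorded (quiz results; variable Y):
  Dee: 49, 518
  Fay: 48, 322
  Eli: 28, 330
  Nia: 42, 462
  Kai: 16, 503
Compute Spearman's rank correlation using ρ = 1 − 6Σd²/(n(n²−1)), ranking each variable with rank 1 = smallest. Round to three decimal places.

0.100

Ranks of variable 1: 5, 4, 2, 3, 1
Ranks of variable 2: 5, 1, 2, 3, 4
d = r₁ − r₂: 0, 3, 0, 0, -3
d²: 0, 9, 0, 0, 9; Σd² = 18
ρ = 1 − 6·18/(5·24) = 1 − 108/120 = 0.100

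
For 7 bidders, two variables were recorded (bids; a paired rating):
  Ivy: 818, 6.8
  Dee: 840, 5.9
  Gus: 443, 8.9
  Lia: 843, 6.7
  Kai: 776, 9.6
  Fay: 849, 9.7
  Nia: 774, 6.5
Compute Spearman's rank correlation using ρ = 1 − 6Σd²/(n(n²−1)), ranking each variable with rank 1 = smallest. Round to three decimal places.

0.107

Ranks of variable 1: 4, 5, 1, 6, 3, 7, 2
Ranks of variable 2: 4, 1, 5, 3, 6, 7, 2
d = r₁ − r₂: 0, 4, -4, 3, -3, 0, 0
d²: 0, 16, 16, 9, 9, 0, 0; Σd² = 50
ρ = 1 − 6·50/(7·48) = 1 − 300/336 = 0.107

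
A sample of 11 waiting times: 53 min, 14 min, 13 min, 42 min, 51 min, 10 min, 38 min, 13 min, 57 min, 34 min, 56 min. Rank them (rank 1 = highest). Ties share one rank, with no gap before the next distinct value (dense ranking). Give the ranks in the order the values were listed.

3, 8, 9, 5, 4, 10, 6, 9, 1, 7, 2

Sorted (descending): 57, 56, 53, 51, 42, 38, 34, 14, 13, 13, 10
The 2 values of 13 share dense rank 9.
Remaining distinct values take the next consecutive integers.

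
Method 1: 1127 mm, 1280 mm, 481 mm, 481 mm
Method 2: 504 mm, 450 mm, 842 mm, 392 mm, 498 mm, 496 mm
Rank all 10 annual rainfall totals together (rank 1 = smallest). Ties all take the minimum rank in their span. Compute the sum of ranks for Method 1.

25

Sorted (ascending): 392, 450, 481, 481, 496, 498, 504, 842, 1127, 1280
The 2 values of 481 occupy positions 3–4 → each gets rank 3.
Method 1 values → pooled ranks: 1127→9, 1280→10, 481→3, 481→3
Rank sum = 9 + 10 + 3 + 3 = 25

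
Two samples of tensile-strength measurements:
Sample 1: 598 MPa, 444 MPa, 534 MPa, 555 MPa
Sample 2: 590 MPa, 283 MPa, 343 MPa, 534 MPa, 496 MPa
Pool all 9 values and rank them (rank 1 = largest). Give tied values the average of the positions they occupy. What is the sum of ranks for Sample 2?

Sorted (descending): 598, 590, 555, 534, 534, 496, 444, 343, 283
The 2 values of 534 occupy positions 4–5 → average rank (4+5)/2 = 4.5.
Sample 2 values → pooled ranks: 590→2, 283→9, 343→8, 534→4.5, 496→6
Rank sum = 2 + 9 + 8 + 4.5 + 6 = 29.5

29.5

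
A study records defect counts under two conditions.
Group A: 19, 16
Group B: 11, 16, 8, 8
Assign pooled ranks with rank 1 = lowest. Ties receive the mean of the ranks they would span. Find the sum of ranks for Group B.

Sorted (ascending): 8, 8, 11, 16, 16, 19
The 2 values of 8 occupy positions 1–2 → average rank (1+2)/2 = 1.5.
The 2 values of 16 occupy positions 4–5 → average rank (4+5)/2 = 4.5.
Group B values → pooled ranks: 11→3, 16→4.5, 8→1.5, 8→1.5
Rank sum = 3 + 4.5 + 1.5 + 1.5 = 10.5

10.5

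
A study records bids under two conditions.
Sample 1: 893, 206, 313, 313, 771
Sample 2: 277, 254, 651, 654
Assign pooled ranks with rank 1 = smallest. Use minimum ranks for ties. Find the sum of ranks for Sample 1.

26

Sorted (ascending): 206, 254, 277, 313, 313, 651, 654, 771, 893
The 2 values of 313 occupy positions 4–5 → each gets rank 4.
Sample 1 values → pooled ranks: 893→9, 206→1, 313→4, 313→4, 771→8
Rank sum = 9 + 1 + 4 + 4 + 8 = 26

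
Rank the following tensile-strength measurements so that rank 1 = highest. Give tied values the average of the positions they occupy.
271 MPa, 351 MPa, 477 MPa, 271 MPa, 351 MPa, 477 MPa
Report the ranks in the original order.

Sorted (descending): 477, 477, 351, 351, 271, 271
The 2 values of 477 occupy positions 1–2 → average rank (1+2)/2 = 1.5.
The 2 values of 351 occupy positions 3–4 → average rank (3+4)/2 = 3.5.
The 2 values of 271 occupy positions 5–6 → average rank (5+6)/2 = 5.5.

5.5, 3.5, 1.5, 5.5, 3.5, 1.5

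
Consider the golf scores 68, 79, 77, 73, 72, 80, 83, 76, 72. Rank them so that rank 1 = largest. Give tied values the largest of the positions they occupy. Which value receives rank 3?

79

Sorted (descending): 83, 80, 79, 77, 76, 73, 72, 72, 68
The 2 values of 72 occupy positions 7–8 → each gets rank 8.
Rank 3 → value 79.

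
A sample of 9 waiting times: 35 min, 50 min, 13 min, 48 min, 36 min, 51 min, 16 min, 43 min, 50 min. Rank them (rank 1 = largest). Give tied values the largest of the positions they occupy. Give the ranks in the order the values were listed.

Sorted (descending): 51, 50, 50, 48, 43, 36, 35, 16, 13
The 2 values of 50 occupy positions 2–3 → each gets rank 3.

7, 3, 9, 4, 6, 1, 8, 5, 3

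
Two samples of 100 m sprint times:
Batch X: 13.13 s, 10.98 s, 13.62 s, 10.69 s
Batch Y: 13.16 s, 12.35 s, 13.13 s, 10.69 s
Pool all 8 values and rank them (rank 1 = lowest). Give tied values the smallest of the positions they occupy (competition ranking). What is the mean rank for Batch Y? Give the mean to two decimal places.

Sorted (ascending): 10.69, 10.69, 10.98, 12.35, 13.13, 13.13, 13.16, 13.62
The 2 values of 10.69 occupy positions 1–2 → each gets rank 1.
The 2 values of 13.13 occupy positions 5–6 → each gets rank 5.
Batch Y values → pooled ranks: 13.16→7, 12.35→4, 13.13→5, 10.69→1
Mean rank = (7 + 4 + 5 + 1) / 4 = 4.25

4.25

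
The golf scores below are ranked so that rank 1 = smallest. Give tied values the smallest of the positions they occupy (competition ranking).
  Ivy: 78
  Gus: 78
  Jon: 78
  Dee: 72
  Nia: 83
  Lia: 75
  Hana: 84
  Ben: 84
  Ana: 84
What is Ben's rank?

7

Sorted (ascending): 72, 75, 78, 78, 78, 83, 84, 84, 84
The 3 values of 78 occupy positions 3–5 → each gets rank 3.
The 3 values of 84 occupy positions 7–9 → each gets rank 7.
Ben has value 84 → rank 7.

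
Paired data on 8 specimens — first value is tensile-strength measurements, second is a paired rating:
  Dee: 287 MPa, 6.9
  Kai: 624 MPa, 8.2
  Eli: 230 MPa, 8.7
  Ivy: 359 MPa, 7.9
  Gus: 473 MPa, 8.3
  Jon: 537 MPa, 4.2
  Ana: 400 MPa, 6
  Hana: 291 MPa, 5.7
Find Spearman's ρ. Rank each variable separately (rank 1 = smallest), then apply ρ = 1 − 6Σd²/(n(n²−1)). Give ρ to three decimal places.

-0.190

Ranks of variable 1: 2, 8, 1, 4, 6, 7, 5, 3
Ranks of variable 2: 4, 6, 8, 5, 7, 1, 3, 2
d = r₁ − r₂: -2, 2, -7, -1, -1, 6, 2, 1
d²: 4, 4, 49, 1, 1, 36, 4, 1; Σd² = 100
ρ = 1 − 6·100/(8·63) = 1 − 600/504 = -0.190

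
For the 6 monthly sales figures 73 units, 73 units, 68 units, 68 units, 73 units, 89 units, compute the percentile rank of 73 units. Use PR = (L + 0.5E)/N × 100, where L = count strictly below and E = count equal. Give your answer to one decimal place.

58.3

N = 6.
Strictly below 73: 2. Equal to 73: 3.
PR = (2 + 0.5·3)/6 × 100 = 58.3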